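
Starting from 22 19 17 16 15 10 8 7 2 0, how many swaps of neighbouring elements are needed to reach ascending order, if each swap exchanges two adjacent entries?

45

The minimum number of adjacent swaps to sort an array equals its inversion count, since every such swap removes exactly one inversion.
Count inversions — for each element, later elements that are smaller:
22: 19, 17, 16, 15, 10, 8, 7, 2, 0 → 9
19: 17, 16, 15, 10, 8, 7, 2, 0 → 8
17: 16, 15, 10, 8, 7, 2, 0 → 7
16: 15, 10, 8, 7, 2, 0 → 6
15: 10, 8, 7, 2, 0 → 5
10: 8, 7, 2, 0 → 4
8: 7, 2, 0 → 3
7: 2, 0 → 2
2: 0 → 1
0: none → 0
Total inversions: 9 + 8 + 7 + 6 + 5 + 4 + 3 + 2 + 1 + 0 = 45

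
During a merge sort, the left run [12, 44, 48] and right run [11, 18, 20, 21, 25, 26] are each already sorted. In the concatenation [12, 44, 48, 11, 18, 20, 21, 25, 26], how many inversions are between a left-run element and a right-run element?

For each element r of the right run, count left-run elements greater than r:
r = 11: 12, 44, 48 → 3
r = 18: 44, 48 → 2
r = 20: 44, 48 → 2
r = 21: 44, 48 → 2
r = 25: 44, 48 → 2
r = 26: 44, 48 → 2
Cross-inversions: 3 + 2 + 2 + 2 + 2 + 2 = 13

Cross-inversions: 13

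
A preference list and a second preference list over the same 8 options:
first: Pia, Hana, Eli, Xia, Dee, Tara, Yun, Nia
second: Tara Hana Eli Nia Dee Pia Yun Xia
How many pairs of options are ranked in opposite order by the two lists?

14 pairs

Assign each item its position (1..8) in the first ordering, then rewrite the second ordering as that position sequence:
positions: Pia→1, Hana→2, Eli→3, Xia→4, Dee→5, Tara→6, Yun→7, Nia→8
second ordering as positions: [6, 2, 3, 8, 5, 1, 7, 4]
Discordant pairs = inversions in this position sequence.
6: 2, 3, 5, 1, 4 → 5
2: 1 → 1
3: 1 → 1
8: 5, 1, 7, 4 → 4
5: 1, 4 → 2
1: 0
7: 4 → 1
4: 0
Total: 5 + 1 + 1 + 4 + 2 + 0 + 1 + 0 = 14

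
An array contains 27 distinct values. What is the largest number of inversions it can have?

351 inversions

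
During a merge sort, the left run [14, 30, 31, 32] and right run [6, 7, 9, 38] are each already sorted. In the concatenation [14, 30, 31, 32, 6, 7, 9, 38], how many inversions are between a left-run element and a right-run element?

Count, for every r in R, how many entries of L exceed r:
r = 6: 14, 30, 31, 32 → 4
r = 7: 14, 30, 31, 32 → 4
r = 9: 14, 30, 31, 32 → 4
r = 38: none → 0
Cross-inversions: 4 + 4 + 4 + 0 = 12

12 split inversions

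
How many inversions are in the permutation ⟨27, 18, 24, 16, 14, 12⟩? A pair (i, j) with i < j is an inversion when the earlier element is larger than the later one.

Sweep left to right; for each value list the smaller values that follow it:
27 → 18, 24, 16, 14, 12 → 5
18 → 16, 14, 12 → 3
24 → 16, 14, 12 → 3
16 → 14, 12 → 2
14 → 12 → 1
12 → none → 0
Sum: 5 + 3 + 3 + 2 + 1 + 0 = 14

14 inversions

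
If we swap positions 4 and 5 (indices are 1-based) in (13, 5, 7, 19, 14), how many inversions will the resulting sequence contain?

2 inversions

Positions 4 and 5 hold 19 and 14; after swapping, the array is [13, 5, 7, 14, 19].
Sweep left to right; for each value list the smaller values that follow it:
13 → 5, 7 → 2
5 → none → 0
7 → none → 0
14 → none → 0
19 → none → 0
Sum: 2 + 0 + 0 + 0 + 0 = 2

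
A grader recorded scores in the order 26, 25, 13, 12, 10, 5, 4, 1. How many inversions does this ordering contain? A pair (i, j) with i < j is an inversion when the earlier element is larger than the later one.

For each element, count later entries that are smaller:
26: 7
25: 6
13: 5
12: 4
10: 3
5: 2
4: 1
1: 0
Sum: 7 + 6 + 5 + 4 + 3 + 2 + 1 + 0 = 28

28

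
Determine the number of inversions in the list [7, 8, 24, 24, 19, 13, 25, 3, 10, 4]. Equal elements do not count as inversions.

25 inversions

Element-by-element contributions:
7 → 3, 4 → 2
8 → 3, 4 → 2
24 → 19, 13, 3, 10, 4 → 5
24 → 19, 13, 3, 10, 4 → 5
19 → 13, 3, 10, 4 → 4
13 → 3, 10, 4 → 3
25 → 3, 10, 4 → 3
3 → none → 0
10 → 4 → 1
4 → none → 0
Sum: 2 + 2 + 5 + 5 + 4 + 3 + 3 + 0 + 1 + 0 = 25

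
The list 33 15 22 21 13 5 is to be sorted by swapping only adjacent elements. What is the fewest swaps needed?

The minimum number of adjacent swaps to sort an array equals its inversion count, since every such swap removes exactly one inversion.
Count inversions — for each element, later elements that are smaller:
33: 15, 22, 21, 13, 5 → 5
15: 13, 5 → 2
22: 21, 13, 5 → 3
21: 13, 5 → 2
13: 5 → 1
5: none → 0
Total inversions: 5 + 2 + 3 + 2 + 1 + 0 = 13

13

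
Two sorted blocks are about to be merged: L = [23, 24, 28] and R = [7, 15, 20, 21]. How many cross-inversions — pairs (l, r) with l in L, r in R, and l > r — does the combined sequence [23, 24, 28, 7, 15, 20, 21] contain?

Take each right-half value and tally the left-half values above it:
r = 7: 23, 24, 28 → 3
r = 15: 23, 24, 28 → 3
r = 20: 23, 24, 28 → 3
r = 21: 23, 24, 28 → 3
Cross-inversions: 3 + 3 + 3 + 3 = 12

12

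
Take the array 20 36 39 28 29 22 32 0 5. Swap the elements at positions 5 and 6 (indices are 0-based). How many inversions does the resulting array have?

There are 25 inversions.

Positions 5 and 6 hold 22 and 32; after swapping, the array is [20, 36, 39, 28, 29, 32, 22, 0, 5].
For each element, count later entries that are smaller:
20 → 0, 5 → 2
36 → 28, 29, 32, 22, 0, 5 → 6
39 → 28, 29, 32, 22, 0, 5 → 6
28 → 22, 0, 5 → 3
29 → 22, 0, 5 → 3
32 → 22, 0, 5 → 3
22 → 0, 5 → 2
0 → none → 0
5 → none → 0
Sum: 2 + 6 + 6 + 3 + 3 + 3 + 2 + 0 + 0 = 25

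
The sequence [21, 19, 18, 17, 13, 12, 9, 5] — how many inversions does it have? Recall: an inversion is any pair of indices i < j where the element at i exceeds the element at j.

Sweep left to right; for each value list the smaller values that follow it:
21 → 19, 18, 17, 13, 12, 9, 5 → 7
19 → 18, 17, 13, 12, 9, 5 → 6
18 → 17, 13, 12, 9, 5 → 5
17 → 13, 12, 9, 5 → 4
13 → 12, 9, 5 → 3
12 → 9, 5 → 2
9 → 5 → 1
5 → none → 0
Sum: 7 + 6 + 5 + 4 + 3 + 2 + 1 + 0 = 28

28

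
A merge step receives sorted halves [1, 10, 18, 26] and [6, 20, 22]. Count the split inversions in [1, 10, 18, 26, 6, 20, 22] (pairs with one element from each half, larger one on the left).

5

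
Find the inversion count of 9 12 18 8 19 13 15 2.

For each element, count later entries that are smaller:
9 → 8, 2 → 2
12 → 8, 2 → 2
18 → 8, 13, 15, 2 → 4
8 → 2 → 1
19 → 13, 15, 2 → 3
13 → 2 → 1
15 → 2 → 1
2 → none → 0
Sum: 2 + 2 + 4 + 1 + 3 + 1 + 1 + 0 = 14

14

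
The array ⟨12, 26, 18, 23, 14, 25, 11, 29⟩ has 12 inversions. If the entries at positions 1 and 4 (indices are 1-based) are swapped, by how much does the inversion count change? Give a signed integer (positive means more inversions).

+3

Positions 1 and 4 hold 12 and 23; after swapping, the array is [23, 26, 18, 12, 14, 25, 11, 29].
Sweep left to right; for each value list the smaller values that follow it:
23 → 18, 12, 14, 11 → 4
26 → 18, 12, 14, 25, 11 → 5
18 → 12, 14, 11 → 3
12 → 11 → 1
14 → 11 → 1
25 → 11 → 1
11 → none → 0
29 → none → 0
Sum: 4 + 5 + 3 + 1 + 1 + 1 + 0 + 0 = 15
Change: 15 − 12 = +3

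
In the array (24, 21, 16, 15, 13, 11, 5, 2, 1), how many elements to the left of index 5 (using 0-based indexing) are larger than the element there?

The element at index 5 is 11.
Elements before it: 24, 21, 16, 15, 13
Those larger than 11: 24, 21, 16, 15, 13

5 such elements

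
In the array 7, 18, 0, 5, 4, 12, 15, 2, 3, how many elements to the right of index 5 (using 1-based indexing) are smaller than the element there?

2

The element at index 5 is 4.
Elements after it: 12, 15, 2, 3
Those smaller than 4: 2, 3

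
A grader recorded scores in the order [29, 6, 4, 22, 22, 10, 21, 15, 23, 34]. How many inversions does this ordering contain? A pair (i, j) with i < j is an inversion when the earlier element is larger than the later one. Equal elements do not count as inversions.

16

Element-by-element contributions:
29: 8
6: 1
4: 0
22: 3
22: 3
10: 0
21: 1
15: 0
23: 0
34: 0
Sum: 8 + 1 + 0 + 3 + 3 + 0 + 1 + 0 + 0 + 0 = 16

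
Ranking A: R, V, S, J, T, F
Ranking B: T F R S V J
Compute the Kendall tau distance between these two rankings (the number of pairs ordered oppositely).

9 discordant pairs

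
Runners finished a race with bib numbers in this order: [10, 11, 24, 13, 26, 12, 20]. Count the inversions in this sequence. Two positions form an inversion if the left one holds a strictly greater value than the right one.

Count, for each position, how many later elements it exceeds:
10: 0
11: 0
24: 3
13: 1
26: 2
12: 0
20: 0
Sum: 0 + 0 + 3 + 1 + 2 + 0 + 0 = 6

There are 6 out-of-order pairs.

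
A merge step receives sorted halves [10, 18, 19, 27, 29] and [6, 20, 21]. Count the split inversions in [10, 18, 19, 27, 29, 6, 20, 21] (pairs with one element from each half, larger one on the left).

9

Take each right-half value and tally the left-half values above it:
r = 6: 10, 18, 19, 27, 29 → 5
r = 20: 27, 29 → 2
r = 21: 27, 29 → 2
Cross-inversions: 5 + 2 + 2 = 9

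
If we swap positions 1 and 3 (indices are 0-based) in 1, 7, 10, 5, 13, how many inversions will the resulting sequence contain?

Positions 1 and 3 hold 7 and 5; after swapping, the array is [1, 5, 10, 7, 13].
Element-by-element contributions:
1 → none → 0
5 → none → 0
10 → 7 → 1
7 → none → 0
13 → none → 0
Sum: 0 + 0 + 1 + 0 + 0 = 1

1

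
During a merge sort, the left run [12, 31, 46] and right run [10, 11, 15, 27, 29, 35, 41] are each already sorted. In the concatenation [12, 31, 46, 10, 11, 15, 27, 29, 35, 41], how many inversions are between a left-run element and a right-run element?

For each element r of the right run, count left-run elements greater than r:
r = 10: 12, 31, 46 → 3
r = 11: 12, 31, 46 → 3
r = 15: 31, 46 → 2
r = 27: 31, 46 → 2
r = 29: 31, 46 → 2
r = 35: 46 → 1
r = 41: 46 → 1
Cross-inversions: 3 + 3 + 2 + 2 + 2 + 1 + 1 = 14

14 cross-inversions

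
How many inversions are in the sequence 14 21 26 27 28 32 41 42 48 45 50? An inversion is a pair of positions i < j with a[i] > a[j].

1 out-of-order pair

Count, for each position, how many later elements it exceeds:
14 → none → 0
21 → none → 0
26 → none → 0
27 → none → 0
28 → none → 0
32 → none → 0
41 → none → 0
42 → none → 0
48 → 45 → 1
45 → none → 0
50 → none → 0
Sum: 0 + 0 + 0 + 0 + 0 + 0 + 0 + 0 + 1 + 0 + 0 = 1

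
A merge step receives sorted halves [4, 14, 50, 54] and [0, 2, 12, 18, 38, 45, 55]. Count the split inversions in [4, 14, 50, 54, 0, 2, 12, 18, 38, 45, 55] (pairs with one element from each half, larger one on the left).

17

Take each right-half value and tally the left-half values above it:
r = 0: 4, 14, 50, 54 → 4
r = 2: 4, 14, 50, 54 → 4
r = 12: 14, 50, 54 → 3
r = 18: 50, 54 → 2
r = 38: 50, 54 → 2
r = 45: 50, 54 → 2
r = 55: none → 0
Cross-inversions: 4 + 4 + 3 + 2 + 2 + 2 + 0 = 17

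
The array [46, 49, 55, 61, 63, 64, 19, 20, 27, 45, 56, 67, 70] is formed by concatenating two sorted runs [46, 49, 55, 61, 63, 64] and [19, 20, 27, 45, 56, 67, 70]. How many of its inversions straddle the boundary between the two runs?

27

Count, for every r in R, how many entries of L exceed r:
r = 19: 46, 49, 55, 61, 63, 64 → 6
r = 20: 46, 49, 55, 61, 63, 64 → 6
r = 27: 46, 49, 55, 61, 63, 64 → 6
r = 45: 46, 49, 55, 61, 63, 64 → 6
r = 56: 61, 63, 64 → 3
r = 67: none → 0
r = 70: none → 0
Cross-inversions: 6 + 6 + 6 + 6 + 3 + 0 + 0 = 27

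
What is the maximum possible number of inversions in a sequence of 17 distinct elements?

The maximum occurs when the array is in strictly decreasing order: every one of the C(17, 2) pairs is inverted.
C(17, 2) = 17·16/2 = 136

Inversions: 136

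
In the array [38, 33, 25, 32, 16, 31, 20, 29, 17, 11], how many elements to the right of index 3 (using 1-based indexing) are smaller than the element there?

4 such elements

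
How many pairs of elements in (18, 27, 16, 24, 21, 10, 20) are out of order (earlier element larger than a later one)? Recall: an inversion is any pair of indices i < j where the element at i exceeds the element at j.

13 inversions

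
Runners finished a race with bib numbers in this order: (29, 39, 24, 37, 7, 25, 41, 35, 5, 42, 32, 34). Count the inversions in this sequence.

Element-by-element contributions:
29: 4
39: 8
24: 2
37: 6
7: 1
25: 1
41: 4
35: 3
5: 0
42: 2
32: 0
34: 0
Sum: 4 + 8 + 2 + 6 + 1 + 1 + 4 + 3 + 0 + 2 + 0 + 0 = 31

31 inversions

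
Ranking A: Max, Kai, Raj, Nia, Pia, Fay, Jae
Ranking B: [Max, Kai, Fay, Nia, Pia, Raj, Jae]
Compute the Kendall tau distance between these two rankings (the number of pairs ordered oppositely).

5

Assign each item its position (1..7) in the first ordering, then rewrite the second ordering as that position sequence:
positions: Max→1, Kai→2, Raj→3, Nia→4, Pia→5, Fay→6, Jae→7
second ordering as positions: [1, 2, 6, 4, 5, 3, 7]
Discordant pairs = inversions in this position sequence.
1: 0
2: 0
6: 4, 5, 3 → 3
4: 3 → 1
5: 3 → 1
3: 0
7: 0
Total: 0 + 0 + 3 + 1 + 1 + 0 + 0 = 5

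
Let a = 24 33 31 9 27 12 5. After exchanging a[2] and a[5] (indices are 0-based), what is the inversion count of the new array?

13

Positions 2 and 5 hold 31 and 12; after swapping, the array is [24, 33, 12, 9, 27, 31, 5].
Element-by-element contributions:
24 → 12, 9, 5 → 3
33 → 12, 9, 27, 31, 5 → 5
12 → 9, 5 → 2
9 → 5 → 1
27 → 5 → 1
31 → 5 → 1
5 → none → 0
Sum: 3 + 5 + 2 + 1 + 1 + 1 + 0 = 13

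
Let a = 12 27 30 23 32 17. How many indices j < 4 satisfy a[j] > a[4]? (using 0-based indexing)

0 such elements

The element at index 4 is 32.
Elements before it: 12, 27, 30, 23
None of them are larger than 32.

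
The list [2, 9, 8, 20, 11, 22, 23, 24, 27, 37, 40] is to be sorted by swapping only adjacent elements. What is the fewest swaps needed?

2 adjacent swaps

Each adjacent swap fixes exactly one inversion, so the minimum swap count equals the number of inversions.
Count inversions — for each element, later elements that are smaller:
2: none → 0
9: 8 → 1
8: none → 0
20: 11 → 1
11: none → 0
22: none → 0
23: none → 0
24: none → 0
27: none → 0
37: none → 0
40: none → 0
Total inversions: 0 + 1 + 0 + 1 + 0 + 0 + 0 + 0 + 0 + 0 + 0 = 2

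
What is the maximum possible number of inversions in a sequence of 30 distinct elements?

There are 435 inversions.

A reversed (strictly descending) arrangement makes every pair an inversion, giving C(30, 2) inversions.
C(30, 2) = 30·29/2 = 435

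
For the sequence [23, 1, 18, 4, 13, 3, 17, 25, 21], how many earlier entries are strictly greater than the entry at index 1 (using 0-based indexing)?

The element at index 1 is 1.
Elements before it: 23
Those larger than 1: 23

1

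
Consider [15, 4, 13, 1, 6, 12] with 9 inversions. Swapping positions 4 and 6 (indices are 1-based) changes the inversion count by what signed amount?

Positions 4 and 6 hold 1 and 12; after swapping, the array is [15, 4, 13, 12, 6, 1].
For each element, count later entries that are smaller:
15 → 4, 13, 12, 6, 1 → 5
4 → 1 → 1
13 → 12, 6, 1 → 3
12 → 6, 1 → 2
6 → 1 → 1
1 → none → 0
Sum: 5 + 1 + 3 + 2 + 1 + 0 = 12
Change: 12 − 9 = +3

+3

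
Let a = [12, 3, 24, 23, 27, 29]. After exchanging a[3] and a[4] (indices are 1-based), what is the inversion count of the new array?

1

Positions 3 and 4 hold 24 and 23; after swapping, the array is [12, 3, 23, 24, 27, 29].
Element-by-element contributions:
12 → 3 → 1
3 → none → 0
23 → none → 0
24 → none → 0
27 → none → 0
29 → none → 0
Sum: 1 + 0 + 0 + 0 + 0 + 0 = 1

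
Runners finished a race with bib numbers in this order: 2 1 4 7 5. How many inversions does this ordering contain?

2

Inversion pairs (indices are 0-based):
(0,1): 2 > 1
(3,4): 7 > 5
That's 2 pairs.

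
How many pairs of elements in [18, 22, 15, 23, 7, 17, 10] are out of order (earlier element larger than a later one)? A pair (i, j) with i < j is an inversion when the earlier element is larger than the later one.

There are 14 inversions.

Count, for each position, how many later elements it exceeds:
18: 4
22: 4
15: 2
23: 3
7: 0
17: 1
10: 0
Sum: 4 + 4 + 2 + 3 + 0 + 1 + 0 = 14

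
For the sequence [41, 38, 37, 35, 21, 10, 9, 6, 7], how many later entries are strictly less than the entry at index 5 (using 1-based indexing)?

4

The element at index 5 is 21.
Elements after it: 10, 9, 6, 7
Those smaller than 21: 10, 9, 6, 7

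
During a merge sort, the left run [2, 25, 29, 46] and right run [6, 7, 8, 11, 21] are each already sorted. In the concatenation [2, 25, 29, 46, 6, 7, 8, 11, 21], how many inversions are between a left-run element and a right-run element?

15

For each element r of the right run, count left-run elements greater than r:
r = 6: 25, 29, 46 → 3
r = 7: 25, 29, 46 → 3
r = 8: 25, 29, 46 → 3
r = 11: 25, 29, 46 → 3
r = 21: 25, 29, 46 → 3
Cross-inversions: 3 + 3 + 3 + 3 + 3 = 15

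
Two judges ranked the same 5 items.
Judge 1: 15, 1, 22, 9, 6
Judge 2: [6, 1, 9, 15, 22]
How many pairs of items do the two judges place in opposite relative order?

Assign each item its position (1..5) in the first ordering, then rewrite the second ordering as that position sequence:
positions: 15→1, 1→2, 22→3, 9→4, 6→5
second ordering as positions: [5, 2, 4, 1, 3]
Discordant pairs = inversions in this position sequence.
5: 2, 4, 1, 3 → 4
2: 1 → 1
4: 1, 3 → 2
1: 0
3: 0
Total: 4 + 1 + 2 + 0 + 0 = 7

7 discordant pairs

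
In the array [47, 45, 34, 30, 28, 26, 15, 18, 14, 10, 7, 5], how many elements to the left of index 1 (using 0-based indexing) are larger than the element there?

1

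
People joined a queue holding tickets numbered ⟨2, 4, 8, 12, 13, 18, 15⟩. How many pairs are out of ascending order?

1

Listing every pair i<j with a[i]>a[j] (using 0-based positions):
(5,6): 18 > 15
That's 1 pair.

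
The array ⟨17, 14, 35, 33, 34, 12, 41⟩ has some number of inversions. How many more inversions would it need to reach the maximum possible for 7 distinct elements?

13

Maximum inversions for 7 distinct elements is C(7, 2) = 7·6/2 = 21.
Current inversions — for each element, count later smaller elements:
17: 2
14: 1
35: 3
33: 1
34: 1
12: 0
41: 0
Current total: 2 + 1 + 3 + 1 + 1 + 0 + 0 = 8
Shortfall: 21 − 8 = 13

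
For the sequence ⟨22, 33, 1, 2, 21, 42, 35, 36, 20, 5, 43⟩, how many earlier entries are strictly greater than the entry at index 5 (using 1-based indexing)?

The element at index 5 is 21.
Elements before it: 22, 33, 1, 2
Those larger than 21: 22, 33

2 such elements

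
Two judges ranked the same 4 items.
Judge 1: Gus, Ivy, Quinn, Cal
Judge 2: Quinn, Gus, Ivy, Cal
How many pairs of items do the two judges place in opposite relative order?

Assign each item its position (1..4) in the first ordering, then rewrite the second ordering as that position sequence:
positions: Gus→1, Ivy→2, Quinn→3, Cal→4
second ordering as positions: [3, 1, 2, 4]
Discordant pairs = inversions in this position sequence.
3: 1, 2 → 2
1: 0
2: 0
4: 0
Total: 2 + 0 + 0 + 0 = 2

2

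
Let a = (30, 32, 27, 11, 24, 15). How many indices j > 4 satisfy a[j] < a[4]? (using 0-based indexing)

The element at index 4 is 24.
Elements after it: 15
Those smaller than 24: 15

1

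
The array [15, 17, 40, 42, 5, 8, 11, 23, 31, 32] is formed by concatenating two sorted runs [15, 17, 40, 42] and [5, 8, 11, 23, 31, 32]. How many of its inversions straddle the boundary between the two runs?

There are 18 cross-inversions.

For each element r of the right run, count left-run elements greater than r:
r = 5: 15, 17, 40, 42 → 4
r = 8: 15, 17, 40, 42 → 4
r = 11: 15, 17, 40, 42 → 4
r = 23: 40, 42 → 2
r = 31: 40, 42 → 2
r = 32: 40, 42 → 2
Cross-inversions: 4 + 4 + 4 + 2 + 2 + 2 = 18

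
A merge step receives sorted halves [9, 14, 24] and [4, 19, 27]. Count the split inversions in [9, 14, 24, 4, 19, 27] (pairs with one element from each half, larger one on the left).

4

Count, for every r in R, how many entries of L exceed r:
r = 4: 9, 14, 24 → 3
r = 19: 24 → 1
r = 27: none → 0
Cross-inversions: 3 + 1 + 0 = 4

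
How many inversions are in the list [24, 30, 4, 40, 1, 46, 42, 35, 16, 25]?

For each element, count later entries that are smaller:
24: 3
30: 4
4: 1
40: 4
1: 0
46: 4
42: 3
35: 2
16: 0
25: 0
Sum: 3 + 4 + 1 + 4 + 0 + 4 + 3 + 2 + 0 + 0 = 21

21 inversions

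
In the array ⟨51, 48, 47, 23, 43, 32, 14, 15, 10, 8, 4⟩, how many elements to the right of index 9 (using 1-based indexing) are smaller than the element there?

2

The element at index 9 is 10.
Elements after it: 8, 4
Those smaller than 10: 8, 4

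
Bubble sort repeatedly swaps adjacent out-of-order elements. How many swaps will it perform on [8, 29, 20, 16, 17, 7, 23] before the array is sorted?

11 swaps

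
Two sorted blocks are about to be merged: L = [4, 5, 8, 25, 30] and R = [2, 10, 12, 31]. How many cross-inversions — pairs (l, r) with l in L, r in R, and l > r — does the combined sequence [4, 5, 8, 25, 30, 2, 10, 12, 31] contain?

9

For each element r of the right run, count left-run elements greater than r:
r = 2: 4, 5, 8, 25, 30 → 5
r = 10: 25, 30 → 2
r = 12: 25, 30 → 2
r = 31: none → 0
Cross-inversions: 5 + 2 + 2 + 0 = 9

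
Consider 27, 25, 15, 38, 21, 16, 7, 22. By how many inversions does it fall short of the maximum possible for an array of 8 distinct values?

9

Maximum inversions for 8 distinct elements is C(8, 2) = 8·7/2 = 28.
Current inversions — for each element, count later smaller elements:
27: 6
25: 5
15: 1
38: 4
21: 2
16: 1
7: 0
22: 0
Current total: 6 + 5 + 1 + 4 + 2 + 1 + 0 + 0 = 19
Shortfall: 28 − 19 = 9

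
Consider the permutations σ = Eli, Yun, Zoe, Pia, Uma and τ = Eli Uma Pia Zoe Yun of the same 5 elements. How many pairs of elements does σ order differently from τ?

Discordant pairs: 6

Assign each item its position (1..5) in the first ordering, then rewrite the second ordering as that position sequence:
positions: Eli→1, Yun→2, Zoe→3, Pia→4, Uma→5
second ordering as positions: [1, 5, 4, 3, 2]
Discordant pairs = inversions in this position sequence.
1: 0
5: 4, 3, 2 → 3
4: 3, 2 → 2
3: 2 → 1
2: 0
Total: 0 + 3 + 2 + 1 + 0 = 6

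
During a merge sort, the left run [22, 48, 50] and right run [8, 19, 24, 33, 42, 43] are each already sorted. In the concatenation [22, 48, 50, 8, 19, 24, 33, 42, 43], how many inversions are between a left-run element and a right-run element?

Cross-inversions: 14

Take each right-half value and tally the left-half values above it:
r = 8: 22, 48, 50 → 3
r = 19: 22, 48, 50 → 3
r = 24: 48, 50 → 2
r = 33: 48, 50 → 2
r = 42: 48, 50 → 2
r = 43: 48, 50 → 2
Cross-inversions: 3 + 3 + 2 + 2 + 2 + 2 = 14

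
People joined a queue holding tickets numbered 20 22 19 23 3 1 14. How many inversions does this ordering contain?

15

Count, for each position, how many later elements it exceeds:
20: 4
22: 4
19: 3
23: 3
3: 1
1: 0
14: 0
Sum: 4 + 4 + 3 + 3 + 1 + 0 + 0 = 15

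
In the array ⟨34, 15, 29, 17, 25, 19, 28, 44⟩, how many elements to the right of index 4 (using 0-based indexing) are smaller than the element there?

1 such element

The element at index 4 is 25.
Elements after it: 19, 28, 44
Those smaller than 25: 19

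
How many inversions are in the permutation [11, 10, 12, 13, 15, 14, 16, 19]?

Count, for each position, how many later elements it exceeds:
11 → 10 → 1
10 → none → 0
12 → none → 0
13 → none → 0
15 → 14 → 1
14 → none → 0
16 → none → 0
19 → none → 0
Sum: 1 + 0 + 0 + 0 + 1 + 0 + 0 + 0 = 2

Out-of-order pairs: 2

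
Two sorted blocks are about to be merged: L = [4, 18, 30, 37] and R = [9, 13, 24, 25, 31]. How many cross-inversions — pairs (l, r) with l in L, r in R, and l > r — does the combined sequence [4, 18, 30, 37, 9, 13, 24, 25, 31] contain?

There are 11 cross-inversions.

Take each right-half value and tally the left-half values above it:
r = 9: 18, 30, 37 → 3
r = 13: 18, 30, 37 → 3
r = 24: 30, 37 → 2
r = 25: 30, 37 → 2
r = 31: 37 → 1
Cross-inversions: 3 + 3 + 2 + 2 + 1 = 11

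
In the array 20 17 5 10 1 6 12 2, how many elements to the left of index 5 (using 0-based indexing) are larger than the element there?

The element at index 5 is 6.
Elements before it: 20, 17, 5, 10, 1
Those larger than 6: 20, 17, 10

3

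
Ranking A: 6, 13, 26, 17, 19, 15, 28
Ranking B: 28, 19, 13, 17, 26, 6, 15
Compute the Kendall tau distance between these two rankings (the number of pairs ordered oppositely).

14 discordant pairs

Assign each item its position (1..7) in the first ordering, then rewrite the second ordering as that position sequence:
positions: 6→1, 13→2, 26→3, 17→4, 19→5, 15→6, 28→7
second ordering as positions: [7, 5, 2, 4, 3, 1, 6]
Discordant pairs = inversions in this position sequence.
7: 5, 2, 4, 3, 1, 6 → 6
5: 2, 4, 3, 1 → 4
2: 1 → 1
4: 3, 1 → 2
3: 1 → 1
1: 0
6: 0
Total: 6 + 4 + 1 + 2 + 1 + 0 + 0 = 14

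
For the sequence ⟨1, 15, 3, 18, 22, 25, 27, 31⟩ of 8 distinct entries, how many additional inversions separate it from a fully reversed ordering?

27

Maximum inversions for 8 distinct elements is C(8, 2) = 8·7/2 = 28.
Current inversions — for each element, count later smaller elements:
1: 0
15: 1
3: 0
18: 0
22: 0
25: 0
27: 0
31: 0
Current total: 0 + 1 + 0 + 0 + 0 + 0 + 0 + 0 = 1
Shortfall: 28 − 1 = 27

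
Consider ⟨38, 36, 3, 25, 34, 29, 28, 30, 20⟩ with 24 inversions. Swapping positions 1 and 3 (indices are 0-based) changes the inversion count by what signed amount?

Positions 1 and 3 hold 36 and 25; after swapping, the array is [38, 25, 3, 36, 34, 29, 28, 30, 20].
For each element, count later entries that are smaller:
38 → 25, 3, 36, 34, 29, 28, 30, 20 → 8
25 → 3, 20 → 2
3 → none → 0
36 → 34, 29, 28, 30, 20 → 5
34 → 29, 28, 30, 20 → 4
29 → 28, 20 → 2
28 → 20 → 1
30 → 20 → 1
20 → none → 0
Sum: 8 + 2 + 0 + 5 + 4 + 2 + 1 + 1 + 0 = 23
Change: 23 − 24 = -1

-1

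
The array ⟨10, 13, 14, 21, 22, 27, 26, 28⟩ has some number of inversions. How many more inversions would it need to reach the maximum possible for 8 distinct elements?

27

Maximum inversions for 8 distinct elements is C(8, 2) = 8·7/2 = 28.
Current inversions — for each element, count later smaller elements:
10: 0
13: 0
14: 0
21: 0
22: 0
27: 1
26: 0
28: 0
Current total: 0 + 0 + 0 + 0 + 0 + 1 + 0 + 0 = 1
Shortfall: 28 − 1 = 27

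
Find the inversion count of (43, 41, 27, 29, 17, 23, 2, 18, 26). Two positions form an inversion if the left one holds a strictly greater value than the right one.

Element-by-element contributions:
43 → 41, 27, 29, 17, 23, 2, 18, 26 → 8
41 → 27, 29, 17, 23, 2, 18, 26 → 7
27 → 17, 23, 2, 18, 26 → 5
29 → 17, 23, 2, 18, 26 → 5
17 → 2 → 1
23 → 2, 18 → 2
2 → none → 0
18 → none → 0
26 → none → 0
Sum: 8 + 7 + 5 + 5 + 1 + 2 + 0 + 0 + 0 = 28

28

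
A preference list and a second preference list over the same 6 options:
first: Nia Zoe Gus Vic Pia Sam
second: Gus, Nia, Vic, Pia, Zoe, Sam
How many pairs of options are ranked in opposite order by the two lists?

4 pairs

Assign each item its position (1..6) in the first ordering, then rewrite the second ordering as that position sequence:
positions: Nia→1, Zoe→2, Gus→3, Vic→4, Pia→5, Sam→6
second ordering as positions: [3, 1, 4, 5, 2, 6]
Discordant pairs = inversions in this position sequence.
3: 1, 2 → 2
1: 0
4: 2 → 1
5: 2 → 1
2: 0
6: 0
Total: 2 + 0 + 1 + 1 + 0 + 0 = 4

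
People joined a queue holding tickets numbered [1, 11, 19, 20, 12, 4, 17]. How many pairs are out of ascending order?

8 out-of-order pairs

Inversion pairs (indices are 0-based):
(1,5): 11 > 4
(2,4): 19 > 12
(2,5): 19 > 4
(2,6): 19 > 17
(3,4): 20 > 12
(3,5): 20 > 4
(3,6): 20 > 17
(4,5): 12 > 4
That's 8 pairs.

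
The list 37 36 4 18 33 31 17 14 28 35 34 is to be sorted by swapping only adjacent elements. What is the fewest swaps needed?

30 swaps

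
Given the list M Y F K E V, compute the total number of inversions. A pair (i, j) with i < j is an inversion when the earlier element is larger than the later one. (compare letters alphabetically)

Listing every pair i<j with a[i]>a[j] (using 1-based positions):
(1,3): M > F
(1,4): M > K
(1,5): M > E
(2,3): Y > F
(2,4): Y > K
(2,5): Y > E
(2,6): Y > V
(3,5): F > E
(4,5): K > E
That's 9 pairs.

9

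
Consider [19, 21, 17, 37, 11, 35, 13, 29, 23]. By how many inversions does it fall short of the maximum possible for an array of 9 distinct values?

Maximum inversions for 9 distinct elements is C(9, 2) = 9·8/2 = 36.
Current inversions — for each element, count later smaller elements:
19: 3
21: 3
17: 2
37: 5
11: 0
35: 3
13: 0
29: 1
23: 0
Current total: 3 + 3 + 2 + 5 + 0 + 3 + 0 + 1 + 0 = 17
Shortfall: 36 − 17 = 19

19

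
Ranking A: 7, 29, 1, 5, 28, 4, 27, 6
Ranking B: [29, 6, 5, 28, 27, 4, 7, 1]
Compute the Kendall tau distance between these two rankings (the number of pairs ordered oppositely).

16

Assign each item its position (1..8) in the first ordering, then rewrite the second ordering as that position sequence:
positions: 7→1, 29→2, 1→3, 5→4, 28→5, 4→6, 27→7, 6→8
second ordering as positions: [2, 8, 4, 5, 7, 6, 1, 3]
Discordant pairs = inversions in this position sequence.
2: 1 → 1
8: 4, 5, 7, 6, 1, 3 → 6
4: 1, 3 → 2
5: 1, 3 → 2
7: 6, 1, 3 → 3
6: 1, 3 → 2
1: 0
3: 0
Total: 1 + 6 + 2 + 2 + 3 + 2 + 0 + 0 = 16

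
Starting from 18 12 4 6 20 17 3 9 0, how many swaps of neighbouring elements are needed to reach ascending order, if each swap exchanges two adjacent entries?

25

The minimum number of adjacent swaps to sort an array equals its inversion count, since every such swap removes exactly one inversion.
Count inversions — for each element, later elements that are smaller:
18: 12, 4, 6, 17, 3, 9, 0 → 7
12: 4, 6, 3, 9, 0 → 5
4: 3, 0 → 2
6: 3, 0 → 2
20: 17, 3, 9, 0 → 4
17: 3, 9, 0 → 3
3: 0 → 1
9: 0 → 1
0: none → 0
Total inversions: 7 + 5 + 2 + 2 + 4 + 3 + 1 + 1 + 0 = 25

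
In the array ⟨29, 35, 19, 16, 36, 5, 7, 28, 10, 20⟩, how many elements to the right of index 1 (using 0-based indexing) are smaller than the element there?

The element at index 1 is 35.
Elements after it: 19, 16, 36, 5, 7, 28, 10, 20
Those smaller than 35: 19, 16, 5, 7, 28, 10, 20

7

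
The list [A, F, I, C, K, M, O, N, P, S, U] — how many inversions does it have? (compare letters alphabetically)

3

Element-by-element contributions:
A: 0
F: 1
I: 1
C: 0
K: 0
M: 0
O: 1
N: 0
P: 0
S: 0
U: 0
Sum: 0 + 1 + 1 + 0 + 0 + 0 + 1 + 0 + 0 + 0 + 0 = 3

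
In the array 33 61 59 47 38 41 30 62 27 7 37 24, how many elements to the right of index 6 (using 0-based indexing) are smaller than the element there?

3

The element at index 6 is 30.
Elements after it: 62, 27, 7, 37, 24
Those smaller than 30: 27, 7, 24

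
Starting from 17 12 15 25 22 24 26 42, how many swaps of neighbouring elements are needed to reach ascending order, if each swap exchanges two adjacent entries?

4 swaps

The minimum number of adjacent swaps to sort an array equals its inversion count, since every such swap removes exactly one inversion.
Count inversions — for each element, later elements that are smaller:
17: 12, 15 → 2
12: none → 0
15: none → 0
25: 22, 24 → 2
22: none → 0
24: none → 0
26: none → 0
42: none → 0
Total inversions: 2 + 0 + 0 + 2 + 0 + 0 + 0 + 0 = 4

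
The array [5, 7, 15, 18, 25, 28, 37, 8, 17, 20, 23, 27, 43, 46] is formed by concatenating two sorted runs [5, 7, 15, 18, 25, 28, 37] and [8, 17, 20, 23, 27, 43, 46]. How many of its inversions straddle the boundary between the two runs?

17

Count, for every r in R, how many entries of L exceed r:
r = 8: 15, 18, 25, 28, 37 → 5
r = 17: 18, 25, 28, 37 → 4
r = 20: 25, 28, 37 → 3
r = 23: 25, 28, 37 → 3
r = 27: 28, 37 → 2
r = 43: none → 0
r = 46: none → 0
Cross-inversions: 5 + 4 + 3 + 3 + 2 + 0 + 0 = 17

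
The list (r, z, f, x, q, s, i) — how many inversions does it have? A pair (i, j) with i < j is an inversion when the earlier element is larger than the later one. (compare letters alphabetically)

13 inversions

For each element, count later entries that are smaller:
r: 3
z: 5
f: 0
x: 3
q: 1
s: 1
i: 0
Sum: 3 + 5 + 0 + 3 + 1 + 1 + 0 = 13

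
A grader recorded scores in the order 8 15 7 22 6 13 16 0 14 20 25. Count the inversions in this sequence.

There are 20 inversions.

For each element, count later entries that are smaller:
8 → 7, 6, 0 → 3
15 → 7, 6, 13, 0, 14 → 5
7 → 6, 0 → 2
22 → 6, 13, 16, 0, 14, 20 → 6
6 → 0 → 1
13 → 0 → 1
16 → 0, 14 → 2
0 → none → 0
14 → none → 0
20 → none → 0
25 → none → 0
Sum: 3 + 5 + 2 + 6 + 1 + 1 + 2 + 0 + 0 + 0 + 0 = 20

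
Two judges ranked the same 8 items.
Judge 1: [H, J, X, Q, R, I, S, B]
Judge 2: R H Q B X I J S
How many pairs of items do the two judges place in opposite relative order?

Assign each item its position (1..8) in the first ordering, then rewrite the second ordering as that position sequence:
positions: H→1, J→2, X→3, Q→4, R→5, I→6, S→7, B→8
second ordering as positions: [5, 1, 4, 8, 3, 6, 2, 7]
Discordant pairs = inversions in this position sequence.
5: 1, 4, 3, 2 → 4
1: 0
4: 3, 2 → 2
8: 3, 6, 2, 7 → 4
3: 2 → 1
6: 2 → 1
2: 0
7: 0
Total: 4 + 0 + 2 + 4 + 1 + 1 + 0 + 0 = 12

12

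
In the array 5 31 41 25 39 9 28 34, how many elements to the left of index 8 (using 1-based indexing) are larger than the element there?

The element at index 8 is 34.
Elements before it: 5, 31, 41, 25, 39, 9, 28
Those larger than 34: 41, 39

2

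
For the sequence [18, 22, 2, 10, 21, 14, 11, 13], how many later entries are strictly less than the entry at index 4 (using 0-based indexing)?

3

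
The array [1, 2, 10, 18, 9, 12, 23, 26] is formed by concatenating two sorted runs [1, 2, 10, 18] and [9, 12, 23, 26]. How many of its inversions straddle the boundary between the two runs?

3 split inversions

For each element r of the right run, count left-run elements greater than r:
r = 9: 10, 18 → 2
r = 12: 18 → 1
r = 23: none → 0
r = 26: none → 0
Cross-inversions: 2 + 1 + 0 + 0 = 3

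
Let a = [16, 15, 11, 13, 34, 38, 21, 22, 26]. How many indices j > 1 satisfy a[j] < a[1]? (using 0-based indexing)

2

The element at index 1 is 15.
Elements after it: 11, 13, 34, 38, 21, 22, 26
Those smaller than 15: 11, 13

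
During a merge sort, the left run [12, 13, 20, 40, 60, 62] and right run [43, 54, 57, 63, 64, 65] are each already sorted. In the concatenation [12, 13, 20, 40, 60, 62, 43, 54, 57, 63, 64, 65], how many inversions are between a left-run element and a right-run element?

6 cross-inversions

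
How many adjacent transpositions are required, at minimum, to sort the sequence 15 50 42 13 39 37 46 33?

Each adjacent swap fixes exactly one inversion, so the minimum swap count equals the number of inversions.
Count inversions — for each element, later elements that are smaller:
15: 13 → 1
50: 42, 13, 39, 37, 46, 33 → 6
42: 13, 39, 37, 33 → 4
13: none → 0
39: 37, 33 → 2
37: 33 → 1
46: 33 → 1
33: none → 0
Total inversions: 1 + 6 + 4 + 0 + 2 + 1 + 1 + 0 = 15

15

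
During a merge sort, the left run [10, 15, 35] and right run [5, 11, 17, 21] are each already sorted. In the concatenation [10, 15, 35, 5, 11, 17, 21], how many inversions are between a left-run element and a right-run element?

7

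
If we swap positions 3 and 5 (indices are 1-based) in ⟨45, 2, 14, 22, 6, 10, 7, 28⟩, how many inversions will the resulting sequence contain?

Positions 3 and 5 hold 14 and 6; after swapping, the array is [45, 2, 6, 22, 14, 10, 7, 28].
Sweep left to right; for each value list the smaller values that follow it:
45: 7
2: 0
6: 0
22: 3
14: 2
10: 1
7: 0
28: 0
Sum: 7 + 0 + 0 + 3 + 2 + 1 + 0 + 0 = 13

13 inversions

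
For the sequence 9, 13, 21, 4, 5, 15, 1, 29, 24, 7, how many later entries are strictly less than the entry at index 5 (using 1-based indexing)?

1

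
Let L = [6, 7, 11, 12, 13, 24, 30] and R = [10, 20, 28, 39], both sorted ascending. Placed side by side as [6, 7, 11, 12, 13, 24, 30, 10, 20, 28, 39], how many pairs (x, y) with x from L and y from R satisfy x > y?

Take each right-half value and tally the left-half values above it:
r = 10: 11, 12, 13, 24, 30 → 5
r = 20: 24, 30 → 2
r = 28: 30 → 1
r = 39: none → 0
Cross-inversions: 5 + 2 + 1 + 0 = 8

There are 8 split inversions.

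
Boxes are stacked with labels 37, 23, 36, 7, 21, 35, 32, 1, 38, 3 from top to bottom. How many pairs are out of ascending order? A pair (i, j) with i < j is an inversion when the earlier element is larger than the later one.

28

Count, for each position, how many later elements it exceeds:
37 → 23, 36, 7, 21, 35, 32, 1, 3 → 8
23 → 7, 21, 1, 3 → 4
36 → 7, 21, 35, 32, 1, 3 → 6
7 → 1, 3 → 2
21 → 1, 3 → 2
35 → 32, 1, 3 → 3
32 → 1, 3 → 2
1 → none → 0
38 → 3 → 1
3 → none → 0
Sum: 8 + 4 + 6 + 2 + 2 + 3 + 2 + 0 + 1 + 0 = 28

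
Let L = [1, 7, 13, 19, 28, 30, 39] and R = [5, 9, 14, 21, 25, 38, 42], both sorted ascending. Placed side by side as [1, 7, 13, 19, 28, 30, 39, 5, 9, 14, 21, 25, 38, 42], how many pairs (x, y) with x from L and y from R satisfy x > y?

Take each right-half value and tally the left-half values above it:
r = 5: 7, 13, 19, 28, 30, 39 → 6
r = 9: 13, 19, 28, 30, 39 → 5
r = 14: 19, 28, 30, 39 → 4
r = 21: 28, 30, 39 → 3
r = 25: 28, 30, 39 → 3
r = 38: 39 → 1
r = 42: none → 0
Cross-inversions: 6 + 5 + 4 + 3 + 3 + 1 + 0 = 22

22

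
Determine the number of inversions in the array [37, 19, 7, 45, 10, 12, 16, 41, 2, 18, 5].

Sweep left to right; for each value list the smaller values that follow it:
37 → 19, 7, 10, 12, 16, 2, 18, 5 → 8
19 → 7, 10, 12, 16, 2, 18, 5 → 7
7 → 2, 5 → 2
45 → 10, 12, 16, 41, 2, 18, 5 → 7
10 → 2, 5 → 2
12 → 2, 5 → 2
16 → 2, 5 → 2
41 → 2, 18, 5 → 3
2 → none → 0
18 → 5 → 1
5 → none → 0
Sum: 8 + 7 + 2 + 7 + 2 + 2 + 2 + 3 + 0 + 1 + 0 = 34

34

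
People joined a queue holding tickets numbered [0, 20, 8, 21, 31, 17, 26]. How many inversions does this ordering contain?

5

For each element, count later entries that are smaller:
0: 0
20: 2
8: 0
21: 1
31: 2
17: 0
26: 0
Sum: 0 + 2 + 0 + 1 + 2 + 0 + 0 = 5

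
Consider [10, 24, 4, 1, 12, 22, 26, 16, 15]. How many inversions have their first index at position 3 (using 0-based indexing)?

0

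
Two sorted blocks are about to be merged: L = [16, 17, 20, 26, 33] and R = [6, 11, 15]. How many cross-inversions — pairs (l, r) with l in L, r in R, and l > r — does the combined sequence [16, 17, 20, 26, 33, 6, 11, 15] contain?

For each element r of the right run, count left-run elements greater than r:
r = 6: 16, 17, 20, 26, 33 → 5
r = 11: 16, 17, 20, 26, 33 → 5
r = 15: 16, 17, 20, 26, 33 → 5
Cross-inversions: 5 + 5 + 5 = 15

15 split inversions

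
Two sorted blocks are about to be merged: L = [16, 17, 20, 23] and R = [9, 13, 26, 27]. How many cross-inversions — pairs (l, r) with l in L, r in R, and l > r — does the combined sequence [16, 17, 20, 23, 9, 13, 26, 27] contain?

Take each right-half value and tally the left-half values above it:
r = 9: 16, 17, 20, 23 → 4
r = 13: 16, 17, 20, 23 → 4
r = 26: none → 0
r = 27: none → 0
Cross-inversions: 4 + 4 + 0 + 0 = 8

8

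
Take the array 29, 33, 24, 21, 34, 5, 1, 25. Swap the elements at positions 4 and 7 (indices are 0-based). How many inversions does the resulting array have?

Positions 4 and 7 hold 34 and 25; after swapping, the array is [29, 33, 24, 21, 25, 5, 1, 34].
Sweep left to right; for each value list the smaller values that follow it:
29: 5
33: 5
24: 3
21: 2
25: 2
5: 1
1: 0
34: 0
Sum: 5 + 5 + 3 + 2 + 2 + 1 + 0 + 0 = 18

18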